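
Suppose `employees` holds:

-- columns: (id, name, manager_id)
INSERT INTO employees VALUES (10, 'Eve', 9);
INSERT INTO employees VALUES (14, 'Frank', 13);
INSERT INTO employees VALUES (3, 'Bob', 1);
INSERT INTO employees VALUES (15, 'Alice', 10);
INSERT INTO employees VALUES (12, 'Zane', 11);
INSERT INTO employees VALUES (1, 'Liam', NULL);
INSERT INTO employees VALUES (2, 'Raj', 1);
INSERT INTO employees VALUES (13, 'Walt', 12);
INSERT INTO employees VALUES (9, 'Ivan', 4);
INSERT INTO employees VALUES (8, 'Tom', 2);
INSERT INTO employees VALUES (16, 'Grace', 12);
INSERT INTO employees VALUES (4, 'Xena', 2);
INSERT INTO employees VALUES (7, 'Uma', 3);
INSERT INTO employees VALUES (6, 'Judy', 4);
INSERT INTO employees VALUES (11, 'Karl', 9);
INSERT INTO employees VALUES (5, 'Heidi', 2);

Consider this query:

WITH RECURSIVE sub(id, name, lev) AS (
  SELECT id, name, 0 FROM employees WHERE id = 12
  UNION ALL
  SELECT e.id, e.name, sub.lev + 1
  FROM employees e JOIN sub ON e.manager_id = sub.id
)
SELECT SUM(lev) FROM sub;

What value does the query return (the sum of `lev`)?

Base: id=12 (Zane) at lev 0.
Iteration 1: rows with manager_id in {12} -> Walt (id 13, lev 1), Grace (id 16, lev 1).
Iteration 2: rows with manager_id in {13,16} -> Frank (id 14, lev 2).
Iteration 3: no rows with manager_id in {14}; recursion stops.
SUM(lev) = 0 + 1 + 1 + 2 = 4.

4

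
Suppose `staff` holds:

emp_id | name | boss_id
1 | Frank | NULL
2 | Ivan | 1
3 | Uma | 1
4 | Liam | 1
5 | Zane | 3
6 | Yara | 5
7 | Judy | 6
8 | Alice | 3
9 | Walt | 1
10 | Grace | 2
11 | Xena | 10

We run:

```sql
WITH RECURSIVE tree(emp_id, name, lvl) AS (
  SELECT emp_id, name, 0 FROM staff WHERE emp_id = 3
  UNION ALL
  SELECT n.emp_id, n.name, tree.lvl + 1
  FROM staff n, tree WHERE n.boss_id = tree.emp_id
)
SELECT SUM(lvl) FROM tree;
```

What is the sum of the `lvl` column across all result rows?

Base: emp_id=3 (Uma) at lvl 0.
Iteration 1: rows with boss_id in {3} -> Zane (id 5, lvl 1), Alice (id 8, lvl 1).
Iteration 2: rows with boss_id in {5,8} -> Yara (id 6, lvl 2).
Iteration 3: rows with boss_id in {6} -> Judy (id 7, lvl 3).
Iteration 4: no rows with boss_id in {7}; recursion stops.
SUM(lvl) = 0 + 1 + 1 + 2 + 3 = 7.

7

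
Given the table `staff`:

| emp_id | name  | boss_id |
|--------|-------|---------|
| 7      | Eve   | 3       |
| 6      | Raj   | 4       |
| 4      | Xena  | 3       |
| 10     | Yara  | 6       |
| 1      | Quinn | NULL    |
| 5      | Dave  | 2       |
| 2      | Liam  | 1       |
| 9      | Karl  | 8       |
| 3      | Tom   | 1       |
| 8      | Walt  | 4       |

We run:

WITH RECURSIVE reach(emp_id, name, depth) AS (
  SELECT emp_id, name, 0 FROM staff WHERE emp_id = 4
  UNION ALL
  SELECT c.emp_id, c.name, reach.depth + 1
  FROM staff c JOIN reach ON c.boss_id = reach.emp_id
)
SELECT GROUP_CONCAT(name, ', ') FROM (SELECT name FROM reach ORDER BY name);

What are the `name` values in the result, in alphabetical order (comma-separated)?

Karl, Raj, Walt, Xena, Yara

Base: emp_id=4 (Xena) at depth 0.
Iteration 1: rows with boss_id in {4} -> Raj (id 6, depth 1), Walt (id 8, depth 1).
Iteration 2: rows with boss_id in {6,8} -> Karl (id 9, depth 2), Yara (id 10, depth 2).
Iteration 3: no rows with boss_id in {9,10}; recursion stops.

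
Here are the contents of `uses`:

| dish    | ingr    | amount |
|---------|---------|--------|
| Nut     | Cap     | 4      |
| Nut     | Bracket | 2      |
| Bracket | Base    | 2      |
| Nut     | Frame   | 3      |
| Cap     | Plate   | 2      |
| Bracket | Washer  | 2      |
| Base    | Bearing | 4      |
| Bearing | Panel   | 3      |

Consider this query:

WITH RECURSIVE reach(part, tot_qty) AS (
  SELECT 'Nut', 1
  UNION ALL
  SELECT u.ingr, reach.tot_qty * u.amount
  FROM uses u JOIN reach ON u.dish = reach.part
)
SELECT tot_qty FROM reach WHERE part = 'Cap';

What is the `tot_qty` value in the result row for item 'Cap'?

4

Base: (Nut, tot_qty=1).
Iteration 1: components of {Nut} -> Bracket = 1*2 = 2, Cap = 1*4 = 4, Frame = 1*3 = 3.
Iteration 2: components of {Bracket,Cap,Frame} -> Base = 2*2 = 4, Plate = 4*2 = 8, Washer = 2*2 = 4.
Iteration 3: components of {Base,Plate,Washer} -> Bearing = 4*4 = 16.
Iteration 4: components of {Bearing} -> Panel = 16*3 = 48.
Iteration 5: no further components; recursion stops.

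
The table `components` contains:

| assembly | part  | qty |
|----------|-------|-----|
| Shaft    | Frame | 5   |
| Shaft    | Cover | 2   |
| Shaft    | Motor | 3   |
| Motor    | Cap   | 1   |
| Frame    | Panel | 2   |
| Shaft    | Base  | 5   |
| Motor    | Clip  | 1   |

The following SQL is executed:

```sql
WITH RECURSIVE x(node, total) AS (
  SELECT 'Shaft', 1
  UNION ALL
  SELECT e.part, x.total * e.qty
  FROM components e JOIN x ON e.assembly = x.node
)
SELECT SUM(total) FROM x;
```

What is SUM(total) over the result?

Base: (Shaft, total=1).
Iteration 1: components of {Shaft} -> Base = 1*5 = 5, Cover = 1*2 = 2, Frame = 1*5 = 5, Motor = 1*3 = 3.
Iteration 2: components of {Base,Cover,Frame,Motor} -> Cap = 3*1 = 3, Clip = 3*1 = 3, Panel = 5*2 = 10.
Iteration 3: no further components; recursion stops.
SUM(total) = 1 + 5 + 2 + 3 + 5 + 10 + 3 + 3 = 32.

32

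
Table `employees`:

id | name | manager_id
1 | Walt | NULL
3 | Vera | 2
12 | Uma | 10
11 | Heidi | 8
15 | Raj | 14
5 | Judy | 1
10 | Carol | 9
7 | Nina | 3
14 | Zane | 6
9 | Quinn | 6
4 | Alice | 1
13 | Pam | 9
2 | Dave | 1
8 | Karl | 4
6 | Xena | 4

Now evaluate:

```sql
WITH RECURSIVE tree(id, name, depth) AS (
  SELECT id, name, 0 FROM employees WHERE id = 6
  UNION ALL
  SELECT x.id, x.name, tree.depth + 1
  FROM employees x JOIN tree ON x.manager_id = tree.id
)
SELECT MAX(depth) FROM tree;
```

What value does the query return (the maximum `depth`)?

3

Base: id=6 (Xena) at depth 0.
Iteration 1: rows with manager_id in {6} -> Quinn (id 9, depth 1), Zane (id 14, depth 1).
Iteration 2: rows with manager_id in {9,14} -> Carol (id 10, depth 2), Pam (id 13, depth 2), Raj (id 15, depth 2).
Iteration 3: rows with manager_id in {10,13,15} -> Uma (id 12, depth 3).
Iteration 4: no rows with manager_id in {12}; recursion stops.
depth values: 0, 1, 1, 2, 2, 2, 3; the maximum is 3.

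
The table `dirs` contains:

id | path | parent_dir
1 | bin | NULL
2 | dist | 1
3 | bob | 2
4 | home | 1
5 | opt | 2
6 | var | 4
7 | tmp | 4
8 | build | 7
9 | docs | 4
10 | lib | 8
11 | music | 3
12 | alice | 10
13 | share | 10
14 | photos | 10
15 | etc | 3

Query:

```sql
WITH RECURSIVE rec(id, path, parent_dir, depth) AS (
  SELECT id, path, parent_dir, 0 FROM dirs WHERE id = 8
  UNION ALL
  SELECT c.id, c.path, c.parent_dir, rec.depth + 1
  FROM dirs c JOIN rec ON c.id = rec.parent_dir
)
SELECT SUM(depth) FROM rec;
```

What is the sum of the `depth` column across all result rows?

Base: id=8 (build), parent_dir=7, depth 0.
Iteration 1: join on id=7 -> tmp (id 7, parent_dir=4, depth 1).
Iteration 2: join on id=4 -> home (id 4, parent_dir=1, depth 2).
Iteration 3: join on id=1 -> bin (id 1, parent_dir=NULL, depth 3).
Iteration 4: parent_dir is NULL; no match; recursion stops.
SUM(depth) = 0 + 1 + 2 + 3 = 6.

6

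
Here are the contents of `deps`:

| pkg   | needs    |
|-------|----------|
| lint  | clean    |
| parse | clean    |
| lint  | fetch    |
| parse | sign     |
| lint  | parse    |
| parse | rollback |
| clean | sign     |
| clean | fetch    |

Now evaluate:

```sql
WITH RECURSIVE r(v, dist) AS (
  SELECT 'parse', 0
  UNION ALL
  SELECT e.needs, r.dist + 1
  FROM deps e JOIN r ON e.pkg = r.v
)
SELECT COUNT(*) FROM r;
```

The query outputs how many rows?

6

Base: (parse, dist=0).
Iteration 1: edges from {parse} -> (clean, dist=1), (rollback, dist=1), (sign, dist=1).
Iteration 2: edges from {clean,rollback,sign} -> (fetch, dist=2), (sign, dist=2).
Iteration 3: no outgoing edges from {fetch,sign}; recursion stops.
Total rows emitted: 6.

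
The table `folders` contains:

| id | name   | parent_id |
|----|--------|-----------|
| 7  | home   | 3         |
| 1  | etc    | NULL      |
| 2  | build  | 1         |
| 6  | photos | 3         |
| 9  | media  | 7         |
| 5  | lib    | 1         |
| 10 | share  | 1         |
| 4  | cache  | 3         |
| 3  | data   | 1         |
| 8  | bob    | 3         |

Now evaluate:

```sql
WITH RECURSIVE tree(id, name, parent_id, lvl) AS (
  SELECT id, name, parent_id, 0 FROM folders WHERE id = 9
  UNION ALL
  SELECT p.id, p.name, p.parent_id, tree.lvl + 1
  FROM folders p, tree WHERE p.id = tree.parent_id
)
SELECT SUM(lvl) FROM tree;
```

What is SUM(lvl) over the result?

6

Base: id=9 (media), parent_id=7, lvl 0.
Iteration 1: join on id=7 -> home (id 7, parent_id=3, lvl 1).
Iteration 2: join on id=3 -> data (id 3, parent_id=1, lvl 2).
Iteration 3: join on id=1 -> etc (id 1, parent_id=NULL, lvl 3).
Iteration 4: parent_id is NULL; no match; recursion stops.
SUM(lvl) = 0 + 1 + 2 + 3 = 6.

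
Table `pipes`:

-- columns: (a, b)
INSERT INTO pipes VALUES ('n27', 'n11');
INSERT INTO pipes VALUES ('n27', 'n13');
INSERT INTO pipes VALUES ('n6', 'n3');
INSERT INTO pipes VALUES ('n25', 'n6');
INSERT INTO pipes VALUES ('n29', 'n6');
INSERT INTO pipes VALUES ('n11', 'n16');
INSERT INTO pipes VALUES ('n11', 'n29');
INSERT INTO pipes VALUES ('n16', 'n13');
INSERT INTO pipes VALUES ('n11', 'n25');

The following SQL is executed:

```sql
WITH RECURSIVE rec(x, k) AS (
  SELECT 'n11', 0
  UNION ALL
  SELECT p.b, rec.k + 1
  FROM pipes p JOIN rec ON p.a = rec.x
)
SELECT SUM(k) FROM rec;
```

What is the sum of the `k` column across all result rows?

Base: (n11, k=0).
Iteration 1: edges from {n11} -> (n16, k=1), (n25, k=1), (n29, k=1).
Iteration 2: edges from {n16,n25,n29} -> (n13, k=2), (n6, k=2) x2. [UNION ALL keeps all 3 new rows, including repeats]
Iteration 3: edges from {n13,n6} -> (n3, k=3) x2. [UNION ALL keeps all 2 new rows, including repeats]
Iteration 4: no outgoing edges from {n3}; recursion stops.
SUM(k) = 0 + 1 + 1 + 1 + 2 + 2 + 2 + 3 + 3 = 15.

15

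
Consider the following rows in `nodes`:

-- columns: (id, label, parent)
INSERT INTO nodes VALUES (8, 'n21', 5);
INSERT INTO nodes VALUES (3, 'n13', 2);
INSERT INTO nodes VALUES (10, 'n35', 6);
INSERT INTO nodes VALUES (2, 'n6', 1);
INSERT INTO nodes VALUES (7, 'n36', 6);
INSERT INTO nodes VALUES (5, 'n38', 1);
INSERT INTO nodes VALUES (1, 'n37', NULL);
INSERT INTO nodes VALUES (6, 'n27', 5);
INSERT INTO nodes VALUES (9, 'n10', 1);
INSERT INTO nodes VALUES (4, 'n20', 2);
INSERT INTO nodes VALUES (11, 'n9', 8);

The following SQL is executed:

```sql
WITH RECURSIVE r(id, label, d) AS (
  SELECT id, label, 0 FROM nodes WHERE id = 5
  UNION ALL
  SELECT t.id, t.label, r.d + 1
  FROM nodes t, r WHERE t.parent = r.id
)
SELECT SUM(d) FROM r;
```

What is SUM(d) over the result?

8

Base: id=5 (n38) at d 0.
Iteration 1: rows with parent in {5} -> n27 (id 6, d 1), n21 (id 8, d 1).
Iteration 2: rows with parent in {6,8} -> n36 (id 7, d 2), n35 (id 10, d 2), n9 (id 11, d 2).
Iteration 3: no rows with parent in {7,10,11}; recursion stops.
SUM(d) = 0 + 1 + 1 + 2 + 2 + 2 = 8.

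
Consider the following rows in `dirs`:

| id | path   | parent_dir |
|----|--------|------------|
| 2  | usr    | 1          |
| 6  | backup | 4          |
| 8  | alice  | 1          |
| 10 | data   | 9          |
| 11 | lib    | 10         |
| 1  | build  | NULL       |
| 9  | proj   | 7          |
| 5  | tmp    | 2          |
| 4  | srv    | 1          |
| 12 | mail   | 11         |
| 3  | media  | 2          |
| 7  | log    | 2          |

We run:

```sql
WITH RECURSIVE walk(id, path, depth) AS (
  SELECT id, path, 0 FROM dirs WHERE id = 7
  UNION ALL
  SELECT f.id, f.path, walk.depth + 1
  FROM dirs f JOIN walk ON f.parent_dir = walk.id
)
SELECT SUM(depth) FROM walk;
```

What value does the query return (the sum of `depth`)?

10

Base: id=7 (log) at depth 0.
Iteration 1: rows with parent_dir in {7} -> proj (id 9, depth 1).
Iteration 2: rows with parent_dir in {9} -> data (id 10, depth 2).
Iteration 3: rows with parent_dir in {10} -> lib (id 11, depth 3).
Iteration 4: rows with parent_dir in {11} -> mail (id 12, depth 4).
Iteration 5: no rows with parent_dir in {12}; recursion stops.
SUM(depth) = 0 + 1 + 2 + 3 + 4 = 10.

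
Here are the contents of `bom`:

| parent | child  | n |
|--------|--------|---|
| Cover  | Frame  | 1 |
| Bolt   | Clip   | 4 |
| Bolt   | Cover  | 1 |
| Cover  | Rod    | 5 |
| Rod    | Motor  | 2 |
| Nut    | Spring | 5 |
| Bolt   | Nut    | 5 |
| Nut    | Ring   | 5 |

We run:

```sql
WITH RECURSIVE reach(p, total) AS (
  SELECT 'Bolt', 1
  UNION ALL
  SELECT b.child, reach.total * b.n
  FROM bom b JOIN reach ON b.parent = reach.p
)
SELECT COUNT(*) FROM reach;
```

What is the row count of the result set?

9

Base: (Bolt, total=1).
Iteration 1: components of {Bolt} -> Clip = 1*4 = 4, Cover = 1*1 = 1, Nut = 1*5 = 5.
Iteration 2: components of {Clip,Cover,Nut} -> Frame = 1*1 = 1, Ring = 5*5 = 25, Rod = 1*5 = 5, Spring = 5*5 = 25.
Iteration 3: components of {Frame,Ring,Rod,Spring} -> Motor = 5*2 = 10.
Iteration 4: no further components; recursion stops.
Total rows emitted: 9.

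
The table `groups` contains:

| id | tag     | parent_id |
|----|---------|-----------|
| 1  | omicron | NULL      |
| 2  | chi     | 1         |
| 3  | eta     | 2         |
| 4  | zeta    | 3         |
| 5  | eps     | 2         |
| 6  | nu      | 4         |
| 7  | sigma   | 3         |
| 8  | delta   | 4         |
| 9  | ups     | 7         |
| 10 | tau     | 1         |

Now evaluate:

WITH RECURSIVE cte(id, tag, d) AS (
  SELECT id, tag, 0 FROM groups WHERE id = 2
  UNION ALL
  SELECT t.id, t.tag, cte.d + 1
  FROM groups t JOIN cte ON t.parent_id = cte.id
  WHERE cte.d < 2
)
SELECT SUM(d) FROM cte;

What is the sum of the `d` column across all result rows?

6

Base: id=2 (chi) at d 0.
Iteration 1: rows with parent_id in {2} -> eta (id 3, d 1), eps (id 5, d 1).
Iteration 2: rows with parent_id in {3,5} -> zeta (id 4, d 2), sigma (id 7, d 2).
Iteration 3: d < 2 fails for all current rows; recursion stops.
SUM(d) = 0 + 1 + 1 + 2 + 2 = 6.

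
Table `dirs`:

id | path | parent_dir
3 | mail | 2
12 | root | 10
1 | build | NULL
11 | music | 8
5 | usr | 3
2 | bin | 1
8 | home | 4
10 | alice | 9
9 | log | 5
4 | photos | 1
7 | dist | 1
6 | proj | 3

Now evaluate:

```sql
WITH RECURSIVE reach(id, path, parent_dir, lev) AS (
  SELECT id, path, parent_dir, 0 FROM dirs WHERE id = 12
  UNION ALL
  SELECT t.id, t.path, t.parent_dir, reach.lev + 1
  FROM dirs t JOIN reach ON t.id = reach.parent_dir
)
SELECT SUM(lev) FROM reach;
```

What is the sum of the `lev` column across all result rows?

Base: id=12 (root), parent_dir=10, lev 0.
Iteration 1: join on id=10 -> alice (id 10, parent_dir=9, lev 1).
Iteration 2: join on id=9 -> log (id 9, parent_dir=5, lev 2).
Iteration 3: join on id=5 -> usr (id 5, parent_dir=3, lev 3).
Iteration 4: join on id=3 -> mail (id 3, parent_dir=2, lev 4).
Iteration 5: join on id=2 -> bin (id 2, parent_dir=1, lev 5).
Iteration 6: join on id=1 -> build (id 1, parent_dir=NULL, lev 6).
Iteration 7: parent_dir is NULL; no match; recursion stops.
SUM(lev) = 0 + 1 + 2 + 3 + 4 + 5 + 6 = 21.

21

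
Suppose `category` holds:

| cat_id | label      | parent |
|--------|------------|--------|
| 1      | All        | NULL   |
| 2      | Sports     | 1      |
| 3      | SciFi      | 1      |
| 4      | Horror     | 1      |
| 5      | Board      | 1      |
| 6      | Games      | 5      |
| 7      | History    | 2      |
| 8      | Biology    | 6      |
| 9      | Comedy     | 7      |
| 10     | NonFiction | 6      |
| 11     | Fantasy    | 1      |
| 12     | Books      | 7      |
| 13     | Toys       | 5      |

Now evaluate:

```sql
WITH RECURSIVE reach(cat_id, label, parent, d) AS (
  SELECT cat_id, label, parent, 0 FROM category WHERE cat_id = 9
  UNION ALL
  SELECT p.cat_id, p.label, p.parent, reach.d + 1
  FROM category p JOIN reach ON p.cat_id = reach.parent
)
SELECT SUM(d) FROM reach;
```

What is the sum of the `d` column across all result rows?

Base: cat_id=9 (Comedy), parent=7, d 0.
Iteration 1: join on cat_id=7 -> History (id 7, parent=2, d 1).
Iteration 2: join on cat_id=2 -> Sports (id 2, parent=1, d 2).
Iteration 3: join on cat_id=1 -> All (id 1, parent=NULL, d 3).
Iteration 4: parent is NULL; no match; recursion stops.
SUM(d) = 0 + 1 + 2 + 3 = 6.

6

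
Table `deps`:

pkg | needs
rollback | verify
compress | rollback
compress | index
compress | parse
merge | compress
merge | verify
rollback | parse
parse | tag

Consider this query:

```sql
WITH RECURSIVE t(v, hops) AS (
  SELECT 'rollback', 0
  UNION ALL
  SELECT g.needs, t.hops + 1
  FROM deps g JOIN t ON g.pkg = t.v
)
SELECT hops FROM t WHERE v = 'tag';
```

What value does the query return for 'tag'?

Base: (rollback, hops=0).
Iteration 1: edges from {rollback} -> (parse, hops=1), (verify, hops=1).
Iteration 2: edges from {parse,verify} -> (tag, hops=2).
Iteration 3: no outgoing edges from {tag}; recursion stops.

2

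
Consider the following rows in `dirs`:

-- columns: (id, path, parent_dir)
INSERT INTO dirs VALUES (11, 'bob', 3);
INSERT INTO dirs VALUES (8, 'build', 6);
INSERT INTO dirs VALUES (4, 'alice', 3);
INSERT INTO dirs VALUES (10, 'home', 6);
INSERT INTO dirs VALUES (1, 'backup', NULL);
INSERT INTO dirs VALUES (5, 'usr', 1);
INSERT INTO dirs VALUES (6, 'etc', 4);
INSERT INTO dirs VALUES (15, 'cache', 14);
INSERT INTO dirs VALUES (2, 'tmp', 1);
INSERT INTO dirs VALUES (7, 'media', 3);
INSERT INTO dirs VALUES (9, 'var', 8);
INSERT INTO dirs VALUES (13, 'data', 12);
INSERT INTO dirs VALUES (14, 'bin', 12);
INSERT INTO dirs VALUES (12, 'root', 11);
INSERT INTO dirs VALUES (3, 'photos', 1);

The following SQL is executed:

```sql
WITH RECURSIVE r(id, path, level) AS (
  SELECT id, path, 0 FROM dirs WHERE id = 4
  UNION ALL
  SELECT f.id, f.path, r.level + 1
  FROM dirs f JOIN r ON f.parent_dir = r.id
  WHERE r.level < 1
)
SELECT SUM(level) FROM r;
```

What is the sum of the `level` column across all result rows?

Base: id=4 (alice) at level 0.
Iteration 1: rows with parent_dir in {4} -> etc (id 6, level 1).
Iteration 2: level < 1 fails for all current rows; recursion stops.
SUM(level) = 0 + 1 = 1.

1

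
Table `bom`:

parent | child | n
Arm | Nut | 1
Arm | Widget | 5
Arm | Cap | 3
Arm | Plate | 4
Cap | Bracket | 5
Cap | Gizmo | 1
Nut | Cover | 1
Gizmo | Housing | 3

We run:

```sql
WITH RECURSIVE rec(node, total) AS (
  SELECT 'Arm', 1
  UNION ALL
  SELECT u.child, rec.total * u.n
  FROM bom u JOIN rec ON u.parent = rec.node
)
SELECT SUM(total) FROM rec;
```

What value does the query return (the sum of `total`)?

42

Base: (Arm, total=1).
Iteration 1: components of {Arm} -> Cap = 1*3 = 3, Nut = 1*1 = 1, Plate = 1*4 = 4, Widget = 1*5 = 5.
Iteration 2: components of {Cap,Nut,Plate,Widget} -> Bracket = 3*5 = 15, Cover = 1*1 = 1, Gizmo = 3*1 = 3.
Iteration 3: components of {Bracket,Cover,Gizmo} -> Housing = 3*3 = 9.
Iteration 4: no further components; recursion stops.
SUM(total) = 1 + 1 + 5 + 3 + 4 + 1 + 15 + 3 + 9 = 42.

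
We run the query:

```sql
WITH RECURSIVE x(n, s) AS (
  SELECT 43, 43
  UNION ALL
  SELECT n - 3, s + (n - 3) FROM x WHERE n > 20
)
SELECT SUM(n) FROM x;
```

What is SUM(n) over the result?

Base: n=43, s=43.
Iteration 1: 43 > 20 holds -> n = 43 - 3 = 40, s = 43 + 40 = 83.
Iteration 2: 40 > 20 holds -> n = 40 - 3 = 37, s = 83 + 37 = 120.
Iteration 3: 37 > 20 holds -> n = 37 - 3 = 34, s = 120 + 34 = 154.
Iteration 4: 34 > 20 holds -> n = 34 - 3 = 31, s = 154 + 31 = 185.
Iteration 5: 31 > 20 holds -> n = 31 - 3 = 28, s = 185 + 28 = 213.
Iteration 6: 28 > 20 holds -> n = 28 - 3 = 25, s = 213 + 25 = 238.
Iteration 7: 25 > 20 holds -> n = 25 - 3 = 22, s = 238 + 22 = 260.
Iteration 8: 22 > 20 holds -> n = 22 - 3 = 19, s = 260 + 19 = 279.
Iteration 9: 19 > 20 fails; recursion stops.
SUM(n) = 43 + 40 + 37 + 34 + 31 + 28 + 25 + 22 + 19 = 279.

279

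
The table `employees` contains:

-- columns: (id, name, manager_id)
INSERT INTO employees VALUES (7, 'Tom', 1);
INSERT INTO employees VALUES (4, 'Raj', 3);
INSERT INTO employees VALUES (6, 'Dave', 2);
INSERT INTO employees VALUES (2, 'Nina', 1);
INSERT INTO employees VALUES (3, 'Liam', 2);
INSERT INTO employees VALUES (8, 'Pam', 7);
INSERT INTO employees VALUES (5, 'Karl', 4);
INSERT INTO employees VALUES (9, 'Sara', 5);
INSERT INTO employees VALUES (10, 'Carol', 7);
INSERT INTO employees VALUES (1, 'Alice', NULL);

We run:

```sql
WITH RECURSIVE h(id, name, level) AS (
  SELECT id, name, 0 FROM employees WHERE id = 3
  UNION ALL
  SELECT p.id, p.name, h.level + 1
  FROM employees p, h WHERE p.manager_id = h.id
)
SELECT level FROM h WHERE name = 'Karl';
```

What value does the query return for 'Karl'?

Base: id=3 (Liam) at level 0.
Iteration 1: rows with manager_id in {3} -> Raj (id 4, level 1).
Iteration 2: rows with manager_id in {4} -> Karl (id 5, level 2).
Iteration 3: rows with manager_id in {5} -> Sara (id 9, level 3).
Iteration 4: no rows with manager_id in {9}; recursion stops.

2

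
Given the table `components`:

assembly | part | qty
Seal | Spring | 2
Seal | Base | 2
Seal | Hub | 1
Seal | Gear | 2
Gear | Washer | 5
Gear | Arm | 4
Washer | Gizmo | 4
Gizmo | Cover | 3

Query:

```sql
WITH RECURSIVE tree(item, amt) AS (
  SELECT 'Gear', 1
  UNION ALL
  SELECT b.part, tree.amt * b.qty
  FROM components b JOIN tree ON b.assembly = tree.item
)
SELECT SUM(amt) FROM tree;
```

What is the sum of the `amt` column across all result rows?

Base: (Gear, amt=1).
Iteration 1: components of {Gear} -> Arm = 1*4 = 4, Washer = 1*5 = 5.
Iteration 2: components of {Arm,Washer} -> Gizmo = 5*4 = 20.
Iteration 3: components of {Gizmo} -> Cover = 20*3 = 60.
Iteration 4: no further components; recursion stops.
SUM(amt) = 1 + 5 + 4 + 20 + 60 = 90.

90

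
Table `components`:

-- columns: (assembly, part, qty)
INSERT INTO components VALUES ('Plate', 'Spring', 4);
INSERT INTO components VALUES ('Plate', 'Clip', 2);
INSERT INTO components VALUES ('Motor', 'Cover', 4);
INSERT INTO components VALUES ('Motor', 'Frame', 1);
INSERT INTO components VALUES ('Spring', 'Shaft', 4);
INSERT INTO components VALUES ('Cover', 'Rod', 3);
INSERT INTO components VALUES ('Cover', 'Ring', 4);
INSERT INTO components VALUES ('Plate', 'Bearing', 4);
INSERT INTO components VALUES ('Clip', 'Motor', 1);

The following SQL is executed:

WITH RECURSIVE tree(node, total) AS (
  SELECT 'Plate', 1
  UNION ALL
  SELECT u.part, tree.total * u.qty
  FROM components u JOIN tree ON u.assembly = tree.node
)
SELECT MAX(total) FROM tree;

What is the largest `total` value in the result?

Base: (Plate, total=1).
Iteration 1: components of {Plate} -> Bearing = 1*4 = 4, Clip = 1*2 = 2, Spring = 1*4 = 4.
Iteration 2: components of {Bearing,Clip,Spring} -> Motor = 2*1 = 2, Shaft = 4*4 = 16.
Iteration 3: components of {Motor,Shaft} -> Cover = 2*4 = 8, Frame = 2*1 = 2.
Iteration 4: components of {Cover,Frame} -> Ring = 8*4 = 32, Rod = 8*3 = 24.
Iteration 5: no further components; recursion stops.
total values: 1, 2, 4, 4, 2, 16, 2, 8, 32, 24; the maximum is 32.

32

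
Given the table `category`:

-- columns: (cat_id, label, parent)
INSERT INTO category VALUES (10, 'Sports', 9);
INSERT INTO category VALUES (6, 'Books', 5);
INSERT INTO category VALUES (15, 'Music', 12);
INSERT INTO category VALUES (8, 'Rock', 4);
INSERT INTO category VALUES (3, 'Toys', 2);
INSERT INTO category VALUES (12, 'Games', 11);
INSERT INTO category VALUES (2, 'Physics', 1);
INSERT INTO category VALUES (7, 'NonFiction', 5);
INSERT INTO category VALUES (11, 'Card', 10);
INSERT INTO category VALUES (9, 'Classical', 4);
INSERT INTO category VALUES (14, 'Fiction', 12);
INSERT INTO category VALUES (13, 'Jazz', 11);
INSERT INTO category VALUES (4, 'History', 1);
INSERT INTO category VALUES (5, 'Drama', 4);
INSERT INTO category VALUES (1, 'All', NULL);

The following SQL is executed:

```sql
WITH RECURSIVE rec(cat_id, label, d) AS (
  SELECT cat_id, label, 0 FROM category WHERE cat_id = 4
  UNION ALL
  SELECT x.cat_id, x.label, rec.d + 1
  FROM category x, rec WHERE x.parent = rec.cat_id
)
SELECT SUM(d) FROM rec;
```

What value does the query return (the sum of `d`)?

Base: cat_id=4 (History) at d 0.
Iteration 1: rows with parent in {4} -> Drama (id 5, d 1), Rock (id 8, d 1), Classical (id 9, d 1).
Iteration 2: rows with parent in {5,8,9} -> Books (id 6, d 2), NonFiction (id 7, d 2), Sports (id 10, d 2).
Iteration 3: rows with parent in {6,7,10} -> Card (id 11, d 3).
Iteration 4: rows with parent in {11} -> Games (id 12, d 4), Jazz (id 13, d 4).
Iteration 5: rows with parent in {12,13} -> Fiction (id 14, d 5), Music (id 15, d 5).
Iteration 6: no rows with parent in {14,15}; recursion stops.
SUM(d) = 0 + 1 + 1 + 1 + 2 + 2 + 2 + 3 + 4 + 4 + 5 + 5 = 30.

30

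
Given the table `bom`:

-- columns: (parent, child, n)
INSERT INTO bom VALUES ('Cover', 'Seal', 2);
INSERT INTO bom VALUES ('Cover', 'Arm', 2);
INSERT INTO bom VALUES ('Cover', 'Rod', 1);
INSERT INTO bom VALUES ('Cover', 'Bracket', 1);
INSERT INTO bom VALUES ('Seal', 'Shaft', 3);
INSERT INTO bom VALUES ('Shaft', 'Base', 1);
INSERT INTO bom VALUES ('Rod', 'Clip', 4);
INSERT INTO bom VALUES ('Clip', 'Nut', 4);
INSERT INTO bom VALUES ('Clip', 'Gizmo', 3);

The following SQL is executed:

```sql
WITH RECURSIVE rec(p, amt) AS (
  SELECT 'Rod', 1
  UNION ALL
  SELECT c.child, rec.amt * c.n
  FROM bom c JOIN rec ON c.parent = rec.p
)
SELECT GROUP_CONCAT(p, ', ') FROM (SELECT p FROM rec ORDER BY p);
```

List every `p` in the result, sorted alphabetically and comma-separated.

Base: (Rod, amt=1).
Iteration 1: components of {Rod} -> Clip = 1*4 = 4.
Iteration 2: components of {Clip} -> Gizmo = 4*3 = 12, Nut = 4*4 = 16.
Iteration 3: no further components; recursion stops.

Clip, Gizmo, Nut, Rod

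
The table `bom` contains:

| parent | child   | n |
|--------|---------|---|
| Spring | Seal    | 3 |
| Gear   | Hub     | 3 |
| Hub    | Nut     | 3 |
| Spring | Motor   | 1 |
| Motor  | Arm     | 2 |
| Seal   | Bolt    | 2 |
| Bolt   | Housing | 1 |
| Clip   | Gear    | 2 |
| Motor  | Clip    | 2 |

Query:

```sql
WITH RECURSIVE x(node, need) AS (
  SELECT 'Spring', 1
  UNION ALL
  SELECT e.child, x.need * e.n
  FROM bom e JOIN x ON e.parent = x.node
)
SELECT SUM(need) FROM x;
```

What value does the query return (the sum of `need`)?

73

Base: (Spring, need=1).
Iteration 1: components of {Spring} -> Motor = 1*1 = 1, Seal = 1*3 = 3.
Iteration 2: components of {Motor,Seal} -> Arm = 1*2 = 2, Bolt = 3*2 = 6, Clip = 1*2 = 2.
Iteration 3: components of {Arm,Bolt,Clip} -> Gear = 2*2 = 4, Housing = 6*1 = 6.
Iteration 4: components of {Gear,Housing} -> Hub = 4*3 = 12.
Iteration 5: components of {Hub} -> Nut = 12*3 = 36.
Iteration 6: no further components; recursion stops.
SUM(need) = 1 + 3 + 1 + 6 + 2 + 2 + 6 + 4 + 12 + 36 = 73.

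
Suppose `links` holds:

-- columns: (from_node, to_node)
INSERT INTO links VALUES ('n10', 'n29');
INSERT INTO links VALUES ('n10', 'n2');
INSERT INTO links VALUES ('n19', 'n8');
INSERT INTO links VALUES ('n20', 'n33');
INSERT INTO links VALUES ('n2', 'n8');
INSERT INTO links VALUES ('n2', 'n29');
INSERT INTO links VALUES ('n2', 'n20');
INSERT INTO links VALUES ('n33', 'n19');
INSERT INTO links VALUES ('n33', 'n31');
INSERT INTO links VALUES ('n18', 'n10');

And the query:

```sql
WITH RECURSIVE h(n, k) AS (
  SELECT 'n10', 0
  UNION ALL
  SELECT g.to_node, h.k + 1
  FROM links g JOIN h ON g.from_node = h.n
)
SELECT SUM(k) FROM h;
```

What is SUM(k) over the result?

24

Base: (n10, k=0).
Iteration 1: edges from {n10} -> (n2, k=1), (n29, k=1).
Iteration 2: edges from {n2,n29} -> (n20, k=2), (n29, k=2), (n8, k=2).
Iteration 3: edges from {n20,n29,n8} -> (n33, k=3).
Iteration 4: edges from {n33} -> (n19, k=4), (n31, k=4).
Iteration 5: edges from {n19,n31} -> (n8, k=5).
Iteration 6: no outgoing edges from {n8}; recursion stops.
SUM(k) = 0 + 1 + 1 + 2 + 2 + 2 + 3 + 4 + 4 + 5 = 24.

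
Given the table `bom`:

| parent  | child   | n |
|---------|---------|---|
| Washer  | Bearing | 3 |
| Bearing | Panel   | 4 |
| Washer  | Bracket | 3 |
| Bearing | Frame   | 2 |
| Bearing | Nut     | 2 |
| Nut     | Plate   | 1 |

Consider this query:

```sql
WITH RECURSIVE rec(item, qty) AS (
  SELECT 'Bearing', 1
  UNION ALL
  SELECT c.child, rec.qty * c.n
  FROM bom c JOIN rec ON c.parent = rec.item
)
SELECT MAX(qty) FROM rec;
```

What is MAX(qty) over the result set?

4

Base: (Bearing, qty=1).
Iteration 1: components of {Bearing} -> Frame = 1*2 = 2, Nut = 1*2 = 2, Panel = 1*4 = 4.
Iteration 2: components of {Frame,Nut,Panel} -> Plate = 2*1 = 2.
Iteration 3: no further components; recursion stops.
qty values: 1, 4, 2, 2, 2; the maximum is 4.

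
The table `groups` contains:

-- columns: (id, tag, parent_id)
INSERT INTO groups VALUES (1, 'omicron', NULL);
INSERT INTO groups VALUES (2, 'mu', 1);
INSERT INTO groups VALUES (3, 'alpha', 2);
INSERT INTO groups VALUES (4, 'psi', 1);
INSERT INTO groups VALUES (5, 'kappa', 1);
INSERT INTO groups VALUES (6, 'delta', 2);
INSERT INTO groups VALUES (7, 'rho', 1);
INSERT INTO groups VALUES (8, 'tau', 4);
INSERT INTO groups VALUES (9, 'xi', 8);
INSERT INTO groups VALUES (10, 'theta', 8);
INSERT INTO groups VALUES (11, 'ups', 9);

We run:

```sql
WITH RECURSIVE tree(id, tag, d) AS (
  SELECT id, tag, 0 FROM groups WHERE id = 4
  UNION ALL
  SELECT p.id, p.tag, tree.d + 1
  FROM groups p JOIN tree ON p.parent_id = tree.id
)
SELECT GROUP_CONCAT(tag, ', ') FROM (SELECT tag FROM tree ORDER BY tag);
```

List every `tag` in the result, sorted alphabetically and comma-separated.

Base: id=4 (psi) at d 0.
Iteration 1: rows with parent_id in {4} -> tau (id 8, d 1).
Iteration 2: rows with parent_id in {8} -> xi (id 9, d 2), theta (id 10, d 2).
Iteration 3: rows with parent_id in {9,10} -> ups (id 11, d 3).
Iteration 4: no rows with parent_id in {11}; recursion stops.

psi, tau, theta, ups, xi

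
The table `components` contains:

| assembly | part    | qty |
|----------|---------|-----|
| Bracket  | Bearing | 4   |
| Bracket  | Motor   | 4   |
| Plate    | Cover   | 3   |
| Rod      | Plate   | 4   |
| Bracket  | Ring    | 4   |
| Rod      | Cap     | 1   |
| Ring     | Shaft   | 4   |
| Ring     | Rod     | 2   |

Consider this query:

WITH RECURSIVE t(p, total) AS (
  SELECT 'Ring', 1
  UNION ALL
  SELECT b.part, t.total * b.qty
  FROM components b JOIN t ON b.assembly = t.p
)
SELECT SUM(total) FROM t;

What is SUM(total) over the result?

41

Base: (Ring, total=1).
Iteration 1: components of {Ring} -> Rod = 1*2 = 2, Shaft = 1*4 = 4.
Iteration 2: components of {Rod,Shaft} -> Cap = 2*1 = 2, Plate = 2*4 = 8.
Iteration 3: components of {Cap,Plate} -> Cover = 8*3 = 24.
Iteration 4: no further components; recursion stops.
SUM(total) = 1 + 4 + 2 + 8 + 2 + 24 = 41.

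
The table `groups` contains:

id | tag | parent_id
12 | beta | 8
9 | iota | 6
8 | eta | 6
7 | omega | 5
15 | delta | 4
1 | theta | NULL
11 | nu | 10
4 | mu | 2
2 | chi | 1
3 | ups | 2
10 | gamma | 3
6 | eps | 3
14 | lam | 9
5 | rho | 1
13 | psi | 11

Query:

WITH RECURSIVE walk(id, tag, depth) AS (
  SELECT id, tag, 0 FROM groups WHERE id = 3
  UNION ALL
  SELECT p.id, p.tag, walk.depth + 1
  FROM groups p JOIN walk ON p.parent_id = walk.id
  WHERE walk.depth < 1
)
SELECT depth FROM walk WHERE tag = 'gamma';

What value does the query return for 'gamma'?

1

Base: id=3 (ups) at depth 0.
Iteration 1: rows with parent_id in {3} -> eps (id 6, depth 1), gamma (id 10, depth 1).
Iteration 2: depth < 1 fails for all current rows; recursion stops.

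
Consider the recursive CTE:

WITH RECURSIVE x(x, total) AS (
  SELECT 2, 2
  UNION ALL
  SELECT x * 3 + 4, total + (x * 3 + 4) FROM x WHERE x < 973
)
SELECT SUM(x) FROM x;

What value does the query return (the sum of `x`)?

4358

Base: x=2, total=2.
Iteration 1: 2 < 973 holds -> x = 2 * 3 + 4 = 10, total = 2 + 10 = 12.
Iteration 2: 10 < 973 holds -> x = 10 * 3 + 4 = 34, total = 12 + 34 = 46.
Iteration 3: 34 < 973 holds -> x = 34 * 3 + 4 = 106, total = 46 + 106 = 152.
Iteration 4: 106 < 973 holds -> x = 106 * 3 + 4 = 322, total = 152 + 322 = 474.
Iteration 5: 322 < 973 holds -> x = 322 * 3 + 4 = 970, total = 474 + 970 = 1444.
Iteration 6: 970 < 973 holds -> x = 970 * 3 + 4 = 2914, total = 1444 + 2914 = 4358.
Iteration 7: 2914 < 973 fails; recursion stops.
SUM(x) = 2 + 10 + 34 + 106 + 322 + 970 + 2914 = 4358.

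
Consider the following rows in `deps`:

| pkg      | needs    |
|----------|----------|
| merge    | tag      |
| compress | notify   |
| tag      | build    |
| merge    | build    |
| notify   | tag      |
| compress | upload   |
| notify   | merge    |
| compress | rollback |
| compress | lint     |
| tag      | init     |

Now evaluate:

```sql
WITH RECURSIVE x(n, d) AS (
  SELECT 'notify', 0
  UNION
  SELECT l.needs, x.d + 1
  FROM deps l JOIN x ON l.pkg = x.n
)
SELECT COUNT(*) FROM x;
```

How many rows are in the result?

8

Base: (notify, d=0).
Iteration 1: edges from {notify} -> (merge, d=1), (tag, d=1).
Iteration 2: edges from {merge,tag} -> (build, d=2), (init, d=2), (tag, d=2). [UNION drops 1 duplicate row(s)]
Iteration 3: edges from {build,init,tag} -> (build, d=3), (init, d=3).
Iteration 4: no outgoing edges from {build,init}; recursion stops.
Total rows emitted: 8.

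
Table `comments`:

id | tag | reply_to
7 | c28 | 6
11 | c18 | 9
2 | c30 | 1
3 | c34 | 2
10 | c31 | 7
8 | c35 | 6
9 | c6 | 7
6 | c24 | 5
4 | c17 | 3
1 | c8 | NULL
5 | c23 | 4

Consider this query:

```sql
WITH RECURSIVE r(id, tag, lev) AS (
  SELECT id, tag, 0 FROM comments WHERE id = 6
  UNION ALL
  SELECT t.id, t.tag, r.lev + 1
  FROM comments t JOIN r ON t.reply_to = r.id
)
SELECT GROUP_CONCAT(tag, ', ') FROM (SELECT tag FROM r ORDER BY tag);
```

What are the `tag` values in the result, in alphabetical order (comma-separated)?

c18, c24, c28, c31, c35, c6

Base: id=6 (c24) at lev 0.
Iteration 1: rows with reply_to in {6} -> c28 (id 7, lev 1), c35 (id 8, lev 1).
Iteration 2: rows with reply_to in {7,8} -> c6 (id 9, lev 2), c31 (id 10, lev 2).
Iteration 3: rows with reply_to in {9,10} -> c18 (id 11, lev 3).
Iteration 4: no rows with reply_to in {11}; recursion stops.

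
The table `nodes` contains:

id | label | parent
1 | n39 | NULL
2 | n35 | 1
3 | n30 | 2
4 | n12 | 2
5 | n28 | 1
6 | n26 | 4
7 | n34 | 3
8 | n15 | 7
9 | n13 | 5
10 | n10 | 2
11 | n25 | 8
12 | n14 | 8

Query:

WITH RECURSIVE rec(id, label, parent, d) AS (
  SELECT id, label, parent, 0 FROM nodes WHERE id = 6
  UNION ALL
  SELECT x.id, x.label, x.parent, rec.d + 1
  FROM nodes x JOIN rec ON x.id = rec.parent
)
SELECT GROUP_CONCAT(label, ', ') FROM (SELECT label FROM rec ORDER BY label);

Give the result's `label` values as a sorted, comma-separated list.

n12, n26, n35, n39

Base: id=6 (n26), parent=4, d 0.
Iteration 1: join on id=4 -> n12 (id 4, parent=2, d 1).
Iteration 2: join on id=2 -> n35 (id 2, parent=1, d 2).
Iteration 3: join on id=1 -> n39 (id 1, parent=NULL, d 3).
Iteration 4: parent is NULL; no match; recursion stops.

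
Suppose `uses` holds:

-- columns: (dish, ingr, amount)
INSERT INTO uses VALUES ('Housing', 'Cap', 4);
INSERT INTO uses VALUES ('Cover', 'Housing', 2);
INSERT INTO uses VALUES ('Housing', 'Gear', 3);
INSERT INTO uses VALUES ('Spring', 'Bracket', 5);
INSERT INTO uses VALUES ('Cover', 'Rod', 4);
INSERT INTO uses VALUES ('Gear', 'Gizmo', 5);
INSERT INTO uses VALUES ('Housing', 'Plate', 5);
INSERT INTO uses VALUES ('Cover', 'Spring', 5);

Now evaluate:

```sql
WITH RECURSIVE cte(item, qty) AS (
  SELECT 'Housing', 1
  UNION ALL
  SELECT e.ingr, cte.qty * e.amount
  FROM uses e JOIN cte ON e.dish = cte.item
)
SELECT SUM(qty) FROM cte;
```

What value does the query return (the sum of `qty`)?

Base: (Housing, qty=1).
Iteration 1: components of {Housing} -> Cap = 1*4 = 4, Gear = 1*3 = 3, Plate = 1*5 = 5.
Iteration 2: components of {Cap,Gear,Plate} -> Gizmo = 3*5 = 15.
Iteration 3: no further components; recursion stops.
SUM(qty) = 1 + 3 + 5 + 4 + 15 = 28.

28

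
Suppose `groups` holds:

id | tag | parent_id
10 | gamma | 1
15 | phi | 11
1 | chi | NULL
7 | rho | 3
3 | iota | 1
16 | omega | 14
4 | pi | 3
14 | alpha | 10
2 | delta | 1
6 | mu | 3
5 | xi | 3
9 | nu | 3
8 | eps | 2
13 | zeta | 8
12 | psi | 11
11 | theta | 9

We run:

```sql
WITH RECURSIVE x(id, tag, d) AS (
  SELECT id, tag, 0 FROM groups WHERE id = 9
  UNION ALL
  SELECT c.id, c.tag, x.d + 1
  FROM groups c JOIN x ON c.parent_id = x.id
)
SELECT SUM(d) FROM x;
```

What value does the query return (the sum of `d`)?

5

Base: id=9 (nu) at d 0.
Iteration 1: rows with parent_id in {9} -> theta (id 11, d 1).
Iteration 2: rows with parent_id in {11} -> psi (id 12, d 2), phi (id 15, d 2).
Iteration 3: no rows with parent_id in {12,15}; recursion stops.
SUM(d) = 0 + 1 + 2 + 2 = 5.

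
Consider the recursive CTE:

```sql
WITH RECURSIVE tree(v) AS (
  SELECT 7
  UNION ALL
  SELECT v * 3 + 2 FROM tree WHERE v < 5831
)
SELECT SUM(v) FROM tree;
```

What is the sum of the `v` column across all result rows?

Base: v=7.
Iteration 1: 7 < 5831 holds -> v = 7 * 3 + 2 = 23.
Iteration 2: 23 < 5831 holds -> v = 23 * 3 + 2 = 71.
Iteration 3: 71 < 5831 holds -> v = 71 * 3 + 2 = 215.
Iteration 4: 215 < 5831 holds -> v = 215 * 3 + 2 = 647.
Iteration 5: 647 < 5831 holds -> v = 647 * 3 + 2 = 1943.
Iteration 6: 1943 < 5831 holds -> v = 1943 * 3 + 2 = 5831.
Iteration 7: 5831 < 5831 fails; recursion stops.
SUM(v) = 7 + 23 + 71 + 215 + 647 + 1943 + 5831 = 8737.

8737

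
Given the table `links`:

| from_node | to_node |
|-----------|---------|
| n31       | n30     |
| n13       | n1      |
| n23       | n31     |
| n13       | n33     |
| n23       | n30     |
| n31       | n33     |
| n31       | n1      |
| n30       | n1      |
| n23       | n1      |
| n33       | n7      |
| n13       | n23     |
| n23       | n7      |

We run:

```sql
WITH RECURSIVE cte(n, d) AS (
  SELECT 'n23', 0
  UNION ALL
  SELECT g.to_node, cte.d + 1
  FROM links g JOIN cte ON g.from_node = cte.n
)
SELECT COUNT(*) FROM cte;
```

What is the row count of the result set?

11

Base: (n23, d=0).
Iteration 1: edges from {n23} -> (n1, d=1), (n30, d=1), (n31, d=1), (n7, d=1).
Iteration 2: edges from {n1,n30,n31,n7} -> (n1, d=2) x2, (n30, d=2), (n33, d=2). [UNION ALL keeps all 4 new rows, including repeats]
Iteration 3: edges from {n1,n30,n33} -> (n1, d=3), (n7, d=3).
Iteration 4: no outgoing edges from {n1,n7}; recursion stops.
Total rows emitted: 11.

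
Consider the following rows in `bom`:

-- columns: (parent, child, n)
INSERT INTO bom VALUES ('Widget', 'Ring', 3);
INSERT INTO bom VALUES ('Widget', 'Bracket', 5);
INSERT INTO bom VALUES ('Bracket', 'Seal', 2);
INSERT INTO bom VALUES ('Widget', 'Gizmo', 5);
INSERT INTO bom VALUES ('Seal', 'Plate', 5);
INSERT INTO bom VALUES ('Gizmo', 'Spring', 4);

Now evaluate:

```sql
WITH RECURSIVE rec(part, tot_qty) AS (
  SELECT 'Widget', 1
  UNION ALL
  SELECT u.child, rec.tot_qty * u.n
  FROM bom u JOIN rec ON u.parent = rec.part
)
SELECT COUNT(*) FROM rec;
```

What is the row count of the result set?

Base: (Widget, tot_qty=1).
Iteration 1: components of {Widget} -> Bracket = 1*5 = 5, Gizmo = 1*5 = 5, Ring = 1*3 = 3.
Iteration 2: components of {Bracket,Gizmo,Ring} -> Seal = 5*2 = 10, Spring = 5*4 = 20.
Iteration 3: components of {Seal,Spring} -> Plate = 10*5 = 50.
Iteration 4: no further components; recursion stops.
Total rows emitted: 7.

7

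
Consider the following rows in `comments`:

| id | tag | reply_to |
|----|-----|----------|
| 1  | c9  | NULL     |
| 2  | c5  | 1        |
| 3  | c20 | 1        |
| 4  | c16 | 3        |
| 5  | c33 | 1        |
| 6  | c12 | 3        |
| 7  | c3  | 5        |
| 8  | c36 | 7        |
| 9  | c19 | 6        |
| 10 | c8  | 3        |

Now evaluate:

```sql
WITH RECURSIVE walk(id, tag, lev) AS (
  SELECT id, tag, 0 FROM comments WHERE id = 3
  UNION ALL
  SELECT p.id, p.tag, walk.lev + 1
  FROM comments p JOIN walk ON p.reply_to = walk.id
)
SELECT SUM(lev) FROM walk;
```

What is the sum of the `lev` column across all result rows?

Base: id=3 (c20) at lev 0.
Iteration 1: rows with reply_to in {3} -> c16 (id 4, lev 1), c12 (id 6, lev 1), c8 (id 10, lev 1).
Iteration 2: rows with reply_to in {4,6,10} -> c19 (id 9, lev 2).
Iteration 3: no rows with reply_to in {9}; recursion stops.
SUM(lev) = 0 + 1 + 1 + 1 + 2 = 5.

5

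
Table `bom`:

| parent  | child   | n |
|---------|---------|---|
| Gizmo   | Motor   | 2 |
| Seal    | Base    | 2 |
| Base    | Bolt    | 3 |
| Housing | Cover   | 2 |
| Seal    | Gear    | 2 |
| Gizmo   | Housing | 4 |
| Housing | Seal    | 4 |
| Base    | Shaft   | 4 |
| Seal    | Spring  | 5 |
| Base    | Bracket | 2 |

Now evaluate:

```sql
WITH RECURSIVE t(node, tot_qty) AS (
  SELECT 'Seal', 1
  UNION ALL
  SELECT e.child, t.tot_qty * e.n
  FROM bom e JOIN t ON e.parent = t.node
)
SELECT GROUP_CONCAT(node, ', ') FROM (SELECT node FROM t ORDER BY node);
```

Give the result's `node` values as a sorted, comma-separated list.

Base: (Seal, tot_qty=1).
Iteration 1: components of {Seal} -> Base = 1*2 = 2, Gear = 1*2 = 2, Spring = 1*5 = 5.
Iteration 2: components of {Base,Gear,Spring} -> Bolt = 2*3 = 6, Bracket = 2*2 = 4, Shaft = 2*4 = 8.
Iteration 3: no further components; recursion stops.

Base, Bolt, Bracket, Gear, Seal, Shaft, Spring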